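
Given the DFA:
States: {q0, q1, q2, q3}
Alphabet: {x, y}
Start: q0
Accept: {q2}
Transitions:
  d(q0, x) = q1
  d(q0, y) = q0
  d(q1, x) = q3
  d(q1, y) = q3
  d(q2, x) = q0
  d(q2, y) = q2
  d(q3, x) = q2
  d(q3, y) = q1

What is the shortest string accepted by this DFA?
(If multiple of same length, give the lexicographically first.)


BFS by string length (lex-first path to each state shown):
  len 0: q0<-""
  len 1: q0<-"y", q1<-"x"
  len 2: q0<-"yy", q1<-"yx", q3<-"xx"
  len 3: q0<-"yyy", q1<-"xxy", q2<-"xxx", q3<-"yxx"
Found accept state at length 3.

"xxx"


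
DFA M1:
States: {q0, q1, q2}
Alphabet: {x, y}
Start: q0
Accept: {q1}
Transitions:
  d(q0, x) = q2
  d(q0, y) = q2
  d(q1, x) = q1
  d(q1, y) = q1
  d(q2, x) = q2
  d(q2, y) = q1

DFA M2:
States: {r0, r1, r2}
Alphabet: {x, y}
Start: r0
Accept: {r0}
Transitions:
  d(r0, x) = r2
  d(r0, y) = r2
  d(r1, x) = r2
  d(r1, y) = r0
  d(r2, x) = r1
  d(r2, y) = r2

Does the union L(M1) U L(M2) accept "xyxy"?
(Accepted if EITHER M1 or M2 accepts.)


M1: final=q1 accepted=True
M2: final=r0 accepted=True

Yes, union accepts


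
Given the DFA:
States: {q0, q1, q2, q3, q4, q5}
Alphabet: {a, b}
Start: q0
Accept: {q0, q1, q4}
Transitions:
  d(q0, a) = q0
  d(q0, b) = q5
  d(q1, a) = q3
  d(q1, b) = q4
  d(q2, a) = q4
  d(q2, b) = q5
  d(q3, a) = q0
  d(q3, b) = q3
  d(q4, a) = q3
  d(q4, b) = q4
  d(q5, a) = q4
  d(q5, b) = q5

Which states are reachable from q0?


BFS from q0:
  layer 0: {q0}
  layer 1: {q5}
  layer 2: {q4}
  layer 3: {q3}

{q0, q3, q4, q5}


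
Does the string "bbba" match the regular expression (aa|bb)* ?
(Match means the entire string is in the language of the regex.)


|string| = 4; first = 'b'; last = 'a'

No, "bbba" does not match (aa|bb)*


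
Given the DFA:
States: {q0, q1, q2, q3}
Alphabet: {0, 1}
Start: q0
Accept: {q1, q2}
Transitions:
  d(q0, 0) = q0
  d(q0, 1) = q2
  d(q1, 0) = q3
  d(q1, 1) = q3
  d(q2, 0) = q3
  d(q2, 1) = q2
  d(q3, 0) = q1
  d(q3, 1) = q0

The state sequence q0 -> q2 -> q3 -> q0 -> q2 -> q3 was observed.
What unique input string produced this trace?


Trace back each transition to find the symbol:
  q0 --[1]--> q2
  q2 --[0]--> q3
  q3 --[1]--> q0
  q0 --[1]--> q2
  q2 --[0]--> q3

"10110"


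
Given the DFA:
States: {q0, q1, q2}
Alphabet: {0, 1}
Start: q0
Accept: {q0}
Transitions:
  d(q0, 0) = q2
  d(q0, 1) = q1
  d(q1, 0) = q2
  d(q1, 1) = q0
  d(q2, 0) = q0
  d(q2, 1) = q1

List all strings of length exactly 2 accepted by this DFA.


All strings of length 2: 4 total
Accepted: 2

"00", "11"


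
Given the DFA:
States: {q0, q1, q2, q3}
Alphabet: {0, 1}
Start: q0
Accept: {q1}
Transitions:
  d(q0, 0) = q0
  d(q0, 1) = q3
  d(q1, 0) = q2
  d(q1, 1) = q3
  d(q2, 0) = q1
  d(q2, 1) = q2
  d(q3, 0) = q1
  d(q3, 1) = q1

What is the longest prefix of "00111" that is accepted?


Run the DFA, marking each prefix where the state is accepting:
  "" -> q0 [reject]
  "0" -> q0 [reject]
  "00" -> q0 [reject]
  "001" -> q3 [reject]
  "0011" -> q1 [accept]
  "00111" -> q3 [reject]

"0011"


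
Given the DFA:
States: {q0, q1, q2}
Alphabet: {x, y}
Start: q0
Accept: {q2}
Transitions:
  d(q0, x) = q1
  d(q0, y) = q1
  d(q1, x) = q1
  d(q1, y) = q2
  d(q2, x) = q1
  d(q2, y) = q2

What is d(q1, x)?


Looking up transition d(q1, x)

q1


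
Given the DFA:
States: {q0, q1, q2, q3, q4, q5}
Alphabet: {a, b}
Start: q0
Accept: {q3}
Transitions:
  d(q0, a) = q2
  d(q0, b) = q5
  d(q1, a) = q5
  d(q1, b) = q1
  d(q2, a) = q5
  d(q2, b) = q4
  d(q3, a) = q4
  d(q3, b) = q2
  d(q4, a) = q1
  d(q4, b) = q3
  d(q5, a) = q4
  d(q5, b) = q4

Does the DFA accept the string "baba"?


Trace: q0 -> q5 -> q4 -> q3 -> q4
Final state: q4
Accept states: {q3}

No, rejected (final state q4 is not an accept state)


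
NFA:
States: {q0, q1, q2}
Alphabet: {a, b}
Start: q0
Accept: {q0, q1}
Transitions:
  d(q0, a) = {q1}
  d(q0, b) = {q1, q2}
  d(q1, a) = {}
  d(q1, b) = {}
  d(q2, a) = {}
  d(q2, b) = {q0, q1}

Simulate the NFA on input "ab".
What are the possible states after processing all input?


Start: {q0}
  --a--> {q1}
  --b--> {}

{} (empty set, no valid transitions)


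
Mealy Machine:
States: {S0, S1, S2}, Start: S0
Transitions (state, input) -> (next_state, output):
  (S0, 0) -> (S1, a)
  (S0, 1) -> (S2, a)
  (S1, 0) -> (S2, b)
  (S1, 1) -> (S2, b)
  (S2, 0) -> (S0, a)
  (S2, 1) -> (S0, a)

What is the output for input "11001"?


Step-by-step:
  (S0, 1) -> (S2, a)
  (S2, 1) -> (S0, a)
  (S0, 0) -> (S1, a)
  (S1, 0) -> (S2, b)
  (S2, 1) -> (S0, a)

"aaaba"


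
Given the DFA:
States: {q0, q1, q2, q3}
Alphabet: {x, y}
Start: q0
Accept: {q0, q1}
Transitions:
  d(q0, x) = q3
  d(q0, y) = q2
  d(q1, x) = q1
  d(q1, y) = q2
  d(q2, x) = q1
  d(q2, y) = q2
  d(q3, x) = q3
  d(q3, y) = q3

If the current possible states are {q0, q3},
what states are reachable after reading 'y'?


Apply transition on 'y' from each current state:
  d(q0, y) = q2
  d(q3, y) = q3

{q2, q3}


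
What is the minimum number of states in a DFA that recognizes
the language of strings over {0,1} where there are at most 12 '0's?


States: count = 0, 1, ..., 12 (all accepting; 13 states), plus a dead state for count > 12.
Total: 13 + 1 = 14.

14


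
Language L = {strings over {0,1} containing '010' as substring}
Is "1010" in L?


'010' occurs at index 1

Yes, "1010" is in L


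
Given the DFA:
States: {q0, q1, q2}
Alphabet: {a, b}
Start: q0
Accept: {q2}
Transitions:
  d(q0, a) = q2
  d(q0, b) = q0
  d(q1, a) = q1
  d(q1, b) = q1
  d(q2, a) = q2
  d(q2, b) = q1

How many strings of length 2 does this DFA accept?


Enumerating all length-2 strings:
  "aa" -> q2 [accept]
  "ab" -> q1 [reject]
  "ba" -> q2 [accept]
  "bb" -> q0 [reject]

2 out of 4


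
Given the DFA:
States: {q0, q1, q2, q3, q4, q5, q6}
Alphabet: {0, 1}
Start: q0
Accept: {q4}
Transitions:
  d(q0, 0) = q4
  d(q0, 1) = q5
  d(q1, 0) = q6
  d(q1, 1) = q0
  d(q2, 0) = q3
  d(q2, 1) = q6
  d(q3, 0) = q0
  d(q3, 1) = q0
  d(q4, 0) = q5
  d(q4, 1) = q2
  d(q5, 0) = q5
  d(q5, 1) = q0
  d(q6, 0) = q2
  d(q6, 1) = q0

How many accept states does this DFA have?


Accept states listed: {q4}
Counting: q4(1)

1


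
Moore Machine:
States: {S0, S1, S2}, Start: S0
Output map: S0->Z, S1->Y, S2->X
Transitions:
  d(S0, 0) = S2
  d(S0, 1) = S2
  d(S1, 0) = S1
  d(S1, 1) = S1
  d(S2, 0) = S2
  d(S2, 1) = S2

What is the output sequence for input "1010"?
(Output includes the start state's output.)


Start: S0 (output Z)
  --1--> S2 (output X)
  --0--> S2 (output X)
  --1--> S2 (output X)
  --0--> S2 (output X)

"ZXXXX"


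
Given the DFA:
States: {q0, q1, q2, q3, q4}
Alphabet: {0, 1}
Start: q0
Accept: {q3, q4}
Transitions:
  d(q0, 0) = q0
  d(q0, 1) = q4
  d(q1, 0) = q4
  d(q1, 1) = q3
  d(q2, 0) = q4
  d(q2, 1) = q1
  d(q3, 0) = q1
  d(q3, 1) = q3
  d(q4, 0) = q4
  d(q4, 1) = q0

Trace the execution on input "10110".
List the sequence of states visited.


Input: 10110
d(q0, 1) = q4
d(q4, 0) = q4
d(q4, 1) = q0
d(q0, 1) = q4
d(q4, 0) = q4


q0 -> q4 -> q4 -> q0 -> q4 -> q4


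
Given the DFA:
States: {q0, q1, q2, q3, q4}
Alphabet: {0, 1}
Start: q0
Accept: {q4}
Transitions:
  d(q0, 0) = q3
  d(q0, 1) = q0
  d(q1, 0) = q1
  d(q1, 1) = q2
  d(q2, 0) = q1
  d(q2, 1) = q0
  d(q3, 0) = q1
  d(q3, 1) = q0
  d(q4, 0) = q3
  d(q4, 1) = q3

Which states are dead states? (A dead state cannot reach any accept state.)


Forward reachability from each state:
  q0 -> reaches {q0, q1, q2, q3}, no accept state (dead)
  q1 -> reaches {q0, q1, q2, q3}, no accept state (dead)
  q2 -> reaches {q0, q1, q2, q3}, no accept state (dead)
  q3 -> reaches {q0, q1, q2, q3}, no accept state (dead)
  q4 -> reaches accept state q4 (live)

{q0, q1, q2, q3}


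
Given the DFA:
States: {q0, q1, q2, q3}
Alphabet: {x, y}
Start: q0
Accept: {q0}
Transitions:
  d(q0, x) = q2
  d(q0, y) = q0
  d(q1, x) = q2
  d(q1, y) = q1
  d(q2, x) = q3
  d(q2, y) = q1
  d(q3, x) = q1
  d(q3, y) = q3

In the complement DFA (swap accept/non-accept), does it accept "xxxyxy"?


Trace: q0 -> q2 -> q3 -> q1 -> q1 -> q2 -> q1
Final: q1
Original accept: {q0}
Complement: q1 is not in original accept

Yes, complement accepts (original rejects)


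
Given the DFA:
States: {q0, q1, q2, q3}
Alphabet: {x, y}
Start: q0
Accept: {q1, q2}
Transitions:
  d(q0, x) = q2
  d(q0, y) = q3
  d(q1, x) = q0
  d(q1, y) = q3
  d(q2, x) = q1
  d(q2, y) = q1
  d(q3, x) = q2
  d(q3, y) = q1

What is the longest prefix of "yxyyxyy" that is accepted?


Run the DFA, marking each prefix where the state is accepting:
  "" -> q0 [reject]
  "y" -> q3 [reject]
  "yx" -> q2 [accept]
  "yxy" -> q1 [accept]
  "yxyy" -> q3 [reject]
  "yxyyx" -> q2 [accept]
  "yxyyxy" -> q1 [accept]
  "yxyyxyy" -> q3 [reject]

"yxyyxy"


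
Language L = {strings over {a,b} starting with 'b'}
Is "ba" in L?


first symbol = 'b'

Yes, "ba" is in L


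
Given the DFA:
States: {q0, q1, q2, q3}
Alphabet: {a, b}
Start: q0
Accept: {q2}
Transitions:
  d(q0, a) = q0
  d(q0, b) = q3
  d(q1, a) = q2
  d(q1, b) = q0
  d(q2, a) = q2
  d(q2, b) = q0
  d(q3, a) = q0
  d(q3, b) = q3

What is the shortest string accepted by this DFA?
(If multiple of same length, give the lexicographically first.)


BFS by string length (lex-first path to each state shown):
  len 0: q0<-""
  len 1: q0<-"a", q3<-"b"
  len 2: q0<-"aa", q3<-"ab"
  len 3: q0<-"aaa", q3<-"aab"
  len 4: q0<-"aaaa", q3<-"aaab"
  len 5: q0<-"aaaaa", q3<-"aaaab"
  len 6: q0<-"aaaaaa", q3<-"aaaaab"
  len 7: q0<-"aaaaaaa", q3<-"aaaaaab"
  len 8: q0<-"aaaaaaaa", q3<-"aaaaaaab"

No string accepted (empty language)


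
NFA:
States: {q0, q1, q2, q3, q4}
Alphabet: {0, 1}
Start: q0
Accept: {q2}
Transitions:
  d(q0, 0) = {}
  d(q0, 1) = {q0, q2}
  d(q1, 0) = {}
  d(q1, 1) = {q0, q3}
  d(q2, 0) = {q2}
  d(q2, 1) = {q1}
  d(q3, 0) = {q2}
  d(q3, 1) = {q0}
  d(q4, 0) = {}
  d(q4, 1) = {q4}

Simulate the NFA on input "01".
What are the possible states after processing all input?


Start: {q0}
  --0--> {}
  --1--> {}

{} (empty set, no valid transitions)


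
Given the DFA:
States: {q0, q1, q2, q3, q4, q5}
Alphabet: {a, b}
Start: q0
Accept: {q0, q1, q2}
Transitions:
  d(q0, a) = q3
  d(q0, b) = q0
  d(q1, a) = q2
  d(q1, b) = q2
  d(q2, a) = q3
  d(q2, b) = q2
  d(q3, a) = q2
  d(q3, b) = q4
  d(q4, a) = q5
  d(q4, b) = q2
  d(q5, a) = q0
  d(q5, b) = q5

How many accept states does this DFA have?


Accept states listed: {q0, q1, q2}
Counting: q0(1) q1(2) q2(3)

3


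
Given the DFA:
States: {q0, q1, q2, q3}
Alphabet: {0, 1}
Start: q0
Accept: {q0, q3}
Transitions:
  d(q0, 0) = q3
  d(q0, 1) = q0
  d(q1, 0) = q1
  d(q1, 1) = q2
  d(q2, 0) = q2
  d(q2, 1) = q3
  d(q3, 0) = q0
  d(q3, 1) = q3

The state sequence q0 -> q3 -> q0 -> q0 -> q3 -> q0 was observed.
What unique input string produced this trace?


Trace back each transition to find the symbol:
  q0 --[0]--> q3
  q3 --[0]--> q0
  q0 --[1]--> q0
  q0 --[0]--> q3
  q3 --[0]--> q0

"00100"


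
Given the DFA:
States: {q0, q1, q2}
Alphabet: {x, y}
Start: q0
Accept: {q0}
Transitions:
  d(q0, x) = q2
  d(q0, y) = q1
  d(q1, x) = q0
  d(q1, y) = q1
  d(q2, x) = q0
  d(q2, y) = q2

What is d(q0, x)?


Looking up transition d(q0, x)

q2


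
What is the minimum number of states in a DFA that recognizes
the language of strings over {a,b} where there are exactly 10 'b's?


States: count = 0, 1, ..., 10 (that's 11 states), plus a dead state for count > 10.
Total: 11 + 1 = 12. Accept = count-10 state.

12


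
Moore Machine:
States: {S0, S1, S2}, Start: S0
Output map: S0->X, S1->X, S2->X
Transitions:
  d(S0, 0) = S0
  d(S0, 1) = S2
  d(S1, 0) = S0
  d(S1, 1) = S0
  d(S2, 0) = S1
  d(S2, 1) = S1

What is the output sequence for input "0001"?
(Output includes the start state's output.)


Start: S0 (output X)
  --0--> S0 (output X)
  --0--> S0 (output X)
  --0--> S0 (output X)
  --1--> S2 (output X)

"XXXXX"


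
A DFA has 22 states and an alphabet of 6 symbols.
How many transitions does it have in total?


Each state has exactly one transition per symbol.
22 * 6 = 132

132


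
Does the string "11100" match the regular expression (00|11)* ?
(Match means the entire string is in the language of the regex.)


|string| = 5; first = '1'; last = '0'

No, "11100" does not match (00|11)*


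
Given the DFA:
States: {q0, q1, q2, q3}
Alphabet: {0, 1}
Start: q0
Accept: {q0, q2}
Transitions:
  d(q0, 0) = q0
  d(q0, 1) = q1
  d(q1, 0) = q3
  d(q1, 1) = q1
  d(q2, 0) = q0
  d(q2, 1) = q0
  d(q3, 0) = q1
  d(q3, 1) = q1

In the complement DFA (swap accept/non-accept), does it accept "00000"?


Trace: q0 -> q0 -> q0 -> q0 -> q0 -> q0
Final: q0
Original accept: {q0, q2}
Complement: q0 is in original accept

No, complement rejects (original accepts)


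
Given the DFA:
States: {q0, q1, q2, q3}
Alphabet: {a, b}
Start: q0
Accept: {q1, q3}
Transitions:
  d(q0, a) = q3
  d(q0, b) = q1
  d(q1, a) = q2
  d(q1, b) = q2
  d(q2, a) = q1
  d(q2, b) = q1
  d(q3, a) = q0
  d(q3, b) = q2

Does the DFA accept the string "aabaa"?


Trace: q0 -> q3 -> q0 -> q1 -> q2 -> q1
Final state: q1
Accept states: {q1, q3}

Yes, accepted (final state q1 is an accept state)


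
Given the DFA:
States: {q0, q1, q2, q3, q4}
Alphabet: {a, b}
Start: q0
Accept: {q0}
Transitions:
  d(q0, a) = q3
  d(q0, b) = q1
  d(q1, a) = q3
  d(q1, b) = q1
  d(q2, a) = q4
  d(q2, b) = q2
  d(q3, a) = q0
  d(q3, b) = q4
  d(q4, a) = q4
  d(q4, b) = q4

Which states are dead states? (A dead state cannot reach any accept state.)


Forward reachability from each state:
  q0 -> reaches accept state q0 (live)
  q1 -> reaches accept state q0 (live)
  q2 -> reaches {q2, q4}, no accept state (dead)
  q3 -> reaches accept state q0 (live)
  q4 -> reaches {q4}, no accept state (dead)

{q2, q4}


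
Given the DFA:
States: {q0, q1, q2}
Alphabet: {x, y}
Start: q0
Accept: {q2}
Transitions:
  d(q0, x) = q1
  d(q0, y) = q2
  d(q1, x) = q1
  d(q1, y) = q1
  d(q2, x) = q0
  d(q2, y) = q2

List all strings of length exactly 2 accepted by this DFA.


All strings of length 2: 4 total
Accepted: 1

"yy"


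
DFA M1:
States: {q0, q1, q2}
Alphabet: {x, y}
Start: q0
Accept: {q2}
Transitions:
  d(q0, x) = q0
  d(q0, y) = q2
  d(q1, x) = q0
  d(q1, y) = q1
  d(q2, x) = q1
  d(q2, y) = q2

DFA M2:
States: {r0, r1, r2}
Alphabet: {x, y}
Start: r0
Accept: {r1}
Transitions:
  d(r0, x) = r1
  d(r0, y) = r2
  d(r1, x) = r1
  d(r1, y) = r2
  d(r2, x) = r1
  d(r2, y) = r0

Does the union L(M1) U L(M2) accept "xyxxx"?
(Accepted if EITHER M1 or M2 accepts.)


M1: final=q0 accepted=False
M2: final=r1 accepted=True

Yes, union accepts


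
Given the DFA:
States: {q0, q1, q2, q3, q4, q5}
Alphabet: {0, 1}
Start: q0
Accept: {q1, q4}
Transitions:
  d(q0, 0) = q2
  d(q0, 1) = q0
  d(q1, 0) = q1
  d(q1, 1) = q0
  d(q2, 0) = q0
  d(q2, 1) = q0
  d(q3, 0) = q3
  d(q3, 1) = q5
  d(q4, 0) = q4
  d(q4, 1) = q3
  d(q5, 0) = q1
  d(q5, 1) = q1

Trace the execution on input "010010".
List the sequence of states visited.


Input: 010010
d(q0, 0) = q2
d(q2, 1) = q0
d(q0, 0) = q2
d(q2, 0) = q0
d(q0, 1) = q0
d(q0, 0) = q2


q0 -> q2 -> q0 -> q2 -> q0 -> q0 -> q2


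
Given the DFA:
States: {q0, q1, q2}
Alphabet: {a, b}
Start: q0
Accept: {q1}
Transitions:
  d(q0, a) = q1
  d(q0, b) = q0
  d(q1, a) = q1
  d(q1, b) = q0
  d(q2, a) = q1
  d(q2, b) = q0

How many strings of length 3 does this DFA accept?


Enumerating all length-3 strings:
  "aaa" -> q1 [accept]
  "aab" -> q0 [reject]
  "aba" -> q1 [accept]
  "abb" -> q0 [reject]
  "baa" -> q1 [accept]
  "bab" -> q0 [reject]
  "bba" -> q1 [accept]
  "bbb" -> q0 [reject]

4 out of 8


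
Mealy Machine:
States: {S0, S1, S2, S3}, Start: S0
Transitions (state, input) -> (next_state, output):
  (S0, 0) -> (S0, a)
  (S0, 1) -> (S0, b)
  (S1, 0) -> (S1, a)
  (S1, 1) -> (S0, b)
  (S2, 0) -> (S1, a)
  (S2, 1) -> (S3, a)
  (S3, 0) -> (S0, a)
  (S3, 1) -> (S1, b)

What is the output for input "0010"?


Step-by-step:
  (S0, 0) -> (S0, a)
  (S0, 0) -> (S0, a)
  (S0, 1) -> (S0, b)
  (S0, 0) -> (S0, a)

"aaba"


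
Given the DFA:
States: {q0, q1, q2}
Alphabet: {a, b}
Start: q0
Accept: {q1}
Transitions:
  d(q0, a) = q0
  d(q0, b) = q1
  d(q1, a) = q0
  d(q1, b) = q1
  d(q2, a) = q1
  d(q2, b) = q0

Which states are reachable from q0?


BFS from q0:
  layer 0: {q0}
  layer 1: {q1}

{q0, q1}


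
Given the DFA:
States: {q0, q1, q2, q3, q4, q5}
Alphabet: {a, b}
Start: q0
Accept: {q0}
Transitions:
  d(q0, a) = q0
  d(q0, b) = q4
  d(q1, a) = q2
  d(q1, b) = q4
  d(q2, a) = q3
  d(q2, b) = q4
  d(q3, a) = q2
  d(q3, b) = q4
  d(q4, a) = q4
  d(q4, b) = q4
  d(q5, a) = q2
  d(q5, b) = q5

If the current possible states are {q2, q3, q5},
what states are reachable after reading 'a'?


Apply transition on 'a' from each current state:
  d(q2, a) = q3
  d(q3, a) = q2
  d(q5, a) = q2

{q2, q3}


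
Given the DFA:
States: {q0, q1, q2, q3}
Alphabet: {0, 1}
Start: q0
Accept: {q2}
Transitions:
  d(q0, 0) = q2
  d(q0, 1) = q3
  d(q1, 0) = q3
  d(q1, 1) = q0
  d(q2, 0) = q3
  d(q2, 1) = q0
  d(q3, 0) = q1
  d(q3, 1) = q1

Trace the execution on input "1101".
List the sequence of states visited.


Input: 1101
d(q0, 1) = q3
d(q3, 1) = q1
d(q1, 0) = q3
d(q3, 1) = q1


q0 -> q3 -> q1 -> q3 -> q1


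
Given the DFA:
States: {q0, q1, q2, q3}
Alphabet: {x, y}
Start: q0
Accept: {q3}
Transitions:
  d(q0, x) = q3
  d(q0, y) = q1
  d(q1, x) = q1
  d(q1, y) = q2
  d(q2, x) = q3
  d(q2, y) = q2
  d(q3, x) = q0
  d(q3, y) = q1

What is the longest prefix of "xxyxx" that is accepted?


Run the DFA, marking each prefix where the state is accepting:
  "" -> q0 [reject]
  "x" -> q3 [accept]
  "xx" -> q0 [reject]
  "xxy" -> q1 [reject]
  "xxyx" -> q1 [reject]
  "xxyxx" -> q1 [reject]

"x"


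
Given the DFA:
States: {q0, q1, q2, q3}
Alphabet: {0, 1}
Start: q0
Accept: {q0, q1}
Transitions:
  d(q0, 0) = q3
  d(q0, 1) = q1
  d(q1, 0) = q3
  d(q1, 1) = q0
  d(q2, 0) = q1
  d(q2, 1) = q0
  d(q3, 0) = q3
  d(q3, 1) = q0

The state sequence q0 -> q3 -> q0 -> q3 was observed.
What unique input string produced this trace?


Trace back each transition to find the symbol:
  q0 --[0]--> q3
  q3 --[1]--> q0
  q0 --[0]--> q3

"010"


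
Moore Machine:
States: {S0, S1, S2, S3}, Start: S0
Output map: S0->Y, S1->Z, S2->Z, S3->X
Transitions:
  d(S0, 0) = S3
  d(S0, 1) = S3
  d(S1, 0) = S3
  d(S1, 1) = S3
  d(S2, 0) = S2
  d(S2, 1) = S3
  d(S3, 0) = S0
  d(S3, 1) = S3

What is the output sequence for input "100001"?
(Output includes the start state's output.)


Start: S0 (output Y)
  --1--> S3 (output X)
  --0--> S0 (output Y)
  --0--> S3 (output X)
  --0--> S0 (output Y)
  --0--> S3 (output X)
  --1--> S3 (output X)

"YXYXYXX"


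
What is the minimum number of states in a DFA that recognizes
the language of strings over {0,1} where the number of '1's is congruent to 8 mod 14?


States track (count of '1') mod 14.
Need 14 states: one per remainder 0..13; accept = remainder 8.

14


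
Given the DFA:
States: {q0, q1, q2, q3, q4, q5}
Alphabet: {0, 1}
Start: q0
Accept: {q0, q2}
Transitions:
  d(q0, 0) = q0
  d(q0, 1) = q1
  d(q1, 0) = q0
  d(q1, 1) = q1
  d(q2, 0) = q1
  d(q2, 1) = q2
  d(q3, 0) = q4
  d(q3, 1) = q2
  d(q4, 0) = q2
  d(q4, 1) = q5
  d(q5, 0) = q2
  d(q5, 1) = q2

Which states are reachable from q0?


BFS from q0:
  layer 0: {q0}
  layer 1: {q1}

{q0, q1}


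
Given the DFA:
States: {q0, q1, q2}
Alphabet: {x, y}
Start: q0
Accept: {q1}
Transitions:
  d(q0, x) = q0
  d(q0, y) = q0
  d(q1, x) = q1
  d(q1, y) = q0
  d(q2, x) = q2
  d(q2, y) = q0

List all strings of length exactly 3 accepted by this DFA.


All strings of length 3: 8 total
Accepted: 0

None


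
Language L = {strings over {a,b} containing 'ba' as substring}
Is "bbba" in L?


'ba' occurs at index 2

Yes, "bbba" is in L


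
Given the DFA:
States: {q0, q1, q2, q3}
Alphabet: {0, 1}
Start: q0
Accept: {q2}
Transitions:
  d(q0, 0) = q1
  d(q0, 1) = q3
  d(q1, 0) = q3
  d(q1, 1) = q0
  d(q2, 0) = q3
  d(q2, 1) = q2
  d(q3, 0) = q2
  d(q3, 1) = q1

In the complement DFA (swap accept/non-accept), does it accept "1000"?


Trace: q0 -> q3 -> q2 -> q3 -> q2
Final: q2
Original accept: {q2}
Complement: q2 is in original accept

No, complement rejects (original accepts)


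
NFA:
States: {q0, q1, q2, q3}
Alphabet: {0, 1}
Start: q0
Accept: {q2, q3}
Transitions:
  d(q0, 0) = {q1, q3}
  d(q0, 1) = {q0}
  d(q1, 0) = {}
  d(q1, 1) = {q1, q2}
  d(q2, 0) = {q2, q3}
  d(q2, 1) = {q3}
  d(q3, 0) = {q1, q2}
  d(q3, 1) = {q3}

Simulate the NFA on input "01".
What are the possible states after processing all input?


Start: {q0}
  --0--> {q1, q3}
  --1--> {q1, q2, q3}

{q1, q2, q3}


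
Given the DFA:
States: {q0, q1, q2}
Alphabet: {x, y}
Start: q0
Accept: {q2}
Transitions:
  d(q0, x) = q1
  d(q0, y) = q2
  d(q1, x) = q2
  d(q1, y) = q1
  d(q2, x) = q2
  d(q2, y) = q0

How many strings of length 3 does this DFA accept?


Enumerating all length-3 strings:
  "xxx" -> q2 [accept]
  "xxy" -> q0 [reject]
  "xyx" -> q2 [accept]
  "xyy" -> q1 [reject]
  "yxx" -> q2 [accept]
  "yxy" -> q0 [reject]
  "yyx" -> q1 [reject]
  "yyy" -> q2 [accept]

4 out of 8


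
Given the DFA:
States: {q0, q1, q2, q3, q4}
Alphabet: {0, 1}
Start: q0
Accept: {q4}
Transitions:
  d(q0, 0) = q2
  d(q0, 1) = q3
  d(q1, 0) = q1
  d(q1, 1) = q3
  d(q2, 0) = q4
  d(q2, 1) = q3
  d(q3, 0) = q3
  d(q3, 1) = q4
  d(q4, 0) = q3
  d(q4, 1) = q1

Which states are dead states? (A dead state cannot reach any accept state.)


Forward reachability from each state:
  q0 -> reaches accept state q4 (live)
  q1 -> reaches accept state q4 (live)
  q2 -> reaches accept state q4 (live)
  q3 -> reaches accept state q4 (live)
  q4 -> reaches accept state q4 (live)

None (all states can reach an accept state)


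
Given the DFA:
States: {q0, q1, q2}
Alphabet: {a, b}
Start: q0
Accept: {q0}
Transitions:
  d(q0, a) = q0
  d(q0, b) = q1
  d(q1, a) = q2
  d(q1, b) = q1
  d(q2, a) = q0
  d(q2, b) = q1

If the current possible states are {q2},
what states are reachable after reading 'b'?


Apply transition on 'b' from each current state:
  d(q2, b) = q1

{q1}


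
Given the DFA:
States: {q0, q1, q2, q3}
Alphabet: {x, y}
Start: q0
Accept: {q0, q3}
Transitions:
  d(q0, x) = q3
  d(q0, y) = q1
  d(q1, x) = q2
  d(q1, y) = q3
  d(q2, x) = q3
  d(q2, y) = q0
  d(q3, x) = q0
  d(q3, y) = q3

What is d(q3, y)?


Looking up transition d(q3, y)

q3


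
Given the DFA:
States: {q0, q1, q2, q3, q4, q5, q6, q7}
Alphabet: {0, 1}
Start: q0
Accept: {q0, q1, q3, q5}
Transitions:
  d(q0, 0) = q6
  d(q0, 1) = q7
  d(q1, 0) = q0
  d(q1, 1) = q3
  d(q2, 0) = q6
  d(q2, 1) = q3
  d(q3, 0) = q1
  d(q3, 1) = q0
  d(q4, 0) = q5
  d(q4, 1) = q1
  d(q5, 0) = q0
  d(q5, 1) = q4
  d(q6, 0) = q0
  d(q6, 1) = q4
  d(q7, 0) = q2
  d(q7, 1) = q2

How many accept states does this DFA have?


Accept states listed: {q0, q1, q3, q5}
Counting: q0(1) q1(2) q3(3) q5(4)

4


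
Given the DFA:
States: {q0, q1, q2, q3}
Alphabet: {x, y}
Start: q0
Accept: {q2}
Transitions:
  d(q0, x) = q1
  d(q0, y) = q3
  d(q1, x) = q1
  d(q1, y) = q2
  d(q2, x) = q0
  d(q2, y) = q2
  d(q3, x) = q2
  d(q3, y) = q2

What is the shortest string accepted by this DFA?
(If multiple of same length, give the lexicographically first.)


BFS by string length (lex-first path to each state shown):
  len 0: q0<-""
  len 1: q1<-"x", q3<-"y"
  len 2: q1<-"xx", q2<-"xy"
Found accept state at length 2.

"xy"


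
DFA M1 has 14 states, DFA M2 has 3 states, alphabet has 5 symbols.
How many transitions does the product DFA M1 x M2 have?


Product DFA has 14 * 3 = 42 states.
Each has 5 transitions: 42 * 5 = 210

210


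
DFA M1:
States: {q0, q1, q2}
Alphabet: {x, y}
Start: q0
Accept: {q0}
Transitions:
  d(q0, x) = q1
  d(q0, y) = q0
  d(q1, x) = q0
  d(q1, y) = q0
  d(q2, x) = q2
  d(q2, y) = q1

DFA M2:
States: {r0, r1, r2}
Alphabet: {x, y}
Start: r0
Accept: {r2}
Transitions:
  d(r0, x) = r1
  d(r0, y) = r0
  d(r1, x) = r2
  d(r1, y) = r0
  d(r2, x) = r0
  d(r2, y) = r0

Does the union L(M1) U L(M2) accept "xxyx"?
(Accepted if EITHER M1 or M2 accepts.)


M1: final=q1 accepted=False
M2: final=r1 accepted=False

No, union rejects (neither accepts)


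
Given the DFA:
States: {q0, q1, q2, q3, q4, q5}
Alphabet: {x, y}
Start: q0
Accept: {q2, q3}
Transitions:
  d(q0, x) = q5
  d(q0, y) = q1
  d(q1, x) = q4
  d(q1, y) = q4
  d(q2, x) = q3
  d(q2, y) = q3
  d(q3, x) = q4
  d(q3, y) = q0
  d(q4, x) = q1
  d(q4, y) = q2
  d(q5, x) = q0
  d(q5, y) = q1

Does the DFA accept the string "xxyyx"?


Trace: q0 -> q5 -> q0 -> q1 -> q4 -> q1
Final state: q1
Accept states: {q2, q3}

No, rejected (final state q1 is not an accept state)


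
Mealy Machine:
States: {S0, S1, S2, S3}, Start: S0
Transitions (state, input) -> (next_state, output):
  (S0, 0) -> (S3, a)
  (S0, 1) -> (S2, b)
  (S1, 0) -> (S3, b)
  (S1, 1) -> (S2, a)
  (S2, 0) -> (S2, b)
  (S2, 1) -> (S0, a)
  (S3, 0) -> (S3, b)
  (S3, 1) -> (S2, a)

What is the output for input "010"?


Step-by-step:
  (S0, 0) -> (S3, a)
  (S3, 1) -> (S2, a)
  (S2, 0) -> (S2, b)

"aab"


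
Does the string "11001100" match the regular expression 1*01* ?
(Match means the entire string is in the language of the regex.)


|string| = 8; first = '1'; last = '0'

No, "11001100" does not match 1*01*


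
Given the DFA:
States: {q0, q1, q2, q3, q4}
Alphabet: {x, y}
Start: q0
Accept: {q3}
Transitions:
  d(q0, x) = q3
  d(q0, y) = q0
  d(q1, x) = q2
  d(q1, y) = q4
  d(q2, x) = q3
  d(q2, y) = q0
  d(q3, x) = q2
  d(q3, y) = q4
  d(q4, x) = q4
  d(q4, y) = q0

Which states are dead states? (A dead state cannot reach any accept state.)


Forward reachability from each state:
  q0 -> reaches accept state q3 (live)
  q1 -> reaches accept state q3 (live)
  q2 -> reaches accept state q3 (live)
  q3 -> reaches accept state q3 (live)
  q4 -> reaches accept state q3 (live)

None (all states can reach an accept state)


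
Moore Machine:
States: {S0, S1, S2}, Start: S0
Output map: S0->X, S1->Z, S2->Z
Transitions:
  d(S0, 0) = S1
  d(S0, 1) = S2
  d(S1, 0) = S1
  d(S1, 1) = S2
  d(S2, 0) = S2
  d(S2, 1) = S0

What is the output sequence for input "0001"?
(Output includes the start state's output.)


Start: S0 (output X)
  --0--> S1 (output Z)
  --0--> S1 (output Z)
  --0--> S1 (output Z)
  --1--> S2 (output Z)

"XZZZZ"


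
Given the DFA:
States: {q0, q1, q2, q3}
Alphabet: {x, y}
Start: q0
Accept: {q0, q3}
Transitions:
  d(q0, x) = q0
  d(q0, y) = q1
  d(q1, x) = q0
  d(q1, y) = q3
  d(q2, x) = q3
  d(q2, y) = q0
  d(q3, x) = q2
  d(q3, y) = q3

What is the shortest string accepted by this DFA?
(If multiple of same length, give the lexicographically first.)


BFS by string length (lex-first path to each state shown):
  len 0: q0<-""
Found accept state at length 0.

"" (empty string)


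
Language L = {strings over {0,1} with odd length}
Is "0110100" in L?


length = 7; 7 mod 2 = 1

Yes, "0110100" is in L


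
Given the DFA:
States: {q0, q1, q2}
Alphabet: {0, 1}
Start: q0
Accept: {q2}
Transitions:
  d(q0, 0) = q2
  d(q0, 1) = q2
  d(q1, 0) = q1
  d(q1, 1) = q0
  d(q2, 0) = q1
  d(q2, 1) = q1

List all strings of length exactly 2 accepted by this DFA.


All strings of length 2: 4 total
Accepted: 0

None


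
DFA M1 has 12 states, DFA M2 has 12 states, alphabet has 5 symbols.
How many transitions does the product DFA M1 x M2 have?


Product DFA has 12 * 12 = 144 states.
Each has 5 transitions: 144 * 5 = 720

720


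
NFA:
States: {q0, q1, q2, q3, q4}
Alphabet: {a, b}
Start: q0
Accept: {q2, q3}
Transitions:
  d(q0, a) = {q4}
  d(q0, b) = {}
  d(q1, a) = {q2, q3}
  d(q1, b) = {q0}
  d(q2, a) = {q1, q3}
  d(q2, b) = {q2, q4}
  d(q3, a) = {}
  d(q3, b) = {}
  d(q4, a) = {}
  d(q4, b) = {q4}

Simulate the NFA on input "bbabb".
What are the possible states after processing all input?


Start: {q0}
  --b--> {}
  --b--> {}
  --a--> {}
  --b--> {}
  --b--> {}

{} (empty set, no valid transitions)


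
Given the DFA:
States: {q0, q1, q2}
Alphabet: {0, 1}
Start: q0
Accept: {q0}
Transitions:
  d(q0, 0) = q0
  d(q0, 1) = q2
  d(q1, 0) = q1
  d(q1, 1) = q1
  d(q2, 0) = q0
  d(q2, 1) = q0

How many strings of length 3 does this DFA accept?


Enumerating all length-3 strings:
  "000" -> q0 [accept]
  "001" -> q2 [reject]
  "010" -> q0 [accept]
  "011" -> q0 [accept]
  "100" -> q0 [accept]
  "101" -> q2 [reject]
  "110" -> q0 [accept]
  "111" -> q2 [reject]

5 out of 8


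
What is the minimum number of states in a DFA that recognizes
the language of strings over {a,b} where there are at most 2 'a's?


States: count = 0, 1, ..., 2 (all accepting; 3 states), plus a dead state for count > 2.
Total: 3 + 1 = 4.

4


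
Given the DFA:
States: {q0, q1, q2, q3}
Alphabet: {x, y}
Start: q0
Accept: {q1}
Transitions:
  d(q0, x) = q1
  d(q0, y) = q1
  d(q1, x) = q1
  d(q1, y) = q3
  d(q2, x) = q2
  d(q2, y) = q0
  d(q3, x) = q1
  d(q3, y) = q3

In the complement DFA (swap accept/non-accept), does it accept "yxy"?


Trace: q0 -> q1 -> q1 -> q3
Final: q3
Original accept: {q1}
Complement: q3 is not in original accept

Yes, complement accepts (original rejects)


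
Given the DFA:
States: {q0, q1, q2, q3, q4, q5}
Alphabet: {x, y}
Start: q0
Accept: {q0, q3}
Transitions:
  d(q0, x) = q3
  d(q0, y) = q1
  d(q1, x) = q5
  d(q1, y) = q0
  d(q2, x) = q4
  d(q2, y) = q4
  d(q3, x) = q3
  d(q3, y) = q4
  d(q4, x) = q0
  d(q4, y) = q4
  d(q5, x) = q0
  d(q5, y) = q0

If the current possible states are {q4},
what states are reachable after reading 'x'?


Apply transition on 'x' from each current state:
  d(q4, x) = q0

{q0}


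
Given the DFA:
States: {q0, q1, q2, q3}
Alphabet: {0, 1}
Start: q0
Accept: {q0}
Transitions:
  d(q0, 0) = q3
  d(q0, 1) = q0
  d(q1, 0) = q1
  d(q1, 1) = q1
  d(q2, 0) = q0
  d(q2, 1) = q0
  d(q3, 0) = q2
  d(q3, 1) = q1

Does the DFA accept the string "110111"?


Trace: q0 -> q0 -> q0 -> q3 -> q1 -> q1 -> q1
Final state: q1
Accept states: {q0}

No, rejected (final state q1 is not an accept state)


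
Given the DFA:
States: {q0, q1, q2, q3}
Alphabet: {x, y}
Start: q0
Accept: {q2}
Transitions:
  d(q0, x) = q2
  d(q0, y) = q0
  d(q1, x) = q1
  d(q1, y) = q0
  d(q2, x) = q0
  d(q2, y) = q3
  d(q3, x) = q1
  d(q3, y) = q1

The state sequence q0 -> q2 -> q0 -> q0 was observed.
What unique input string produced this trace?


Trace back each transition to find the symbol:
  q0 --[x]--> q2
  q2 --[x]--> q0
  q0 --[y]--> q0

"xxy"


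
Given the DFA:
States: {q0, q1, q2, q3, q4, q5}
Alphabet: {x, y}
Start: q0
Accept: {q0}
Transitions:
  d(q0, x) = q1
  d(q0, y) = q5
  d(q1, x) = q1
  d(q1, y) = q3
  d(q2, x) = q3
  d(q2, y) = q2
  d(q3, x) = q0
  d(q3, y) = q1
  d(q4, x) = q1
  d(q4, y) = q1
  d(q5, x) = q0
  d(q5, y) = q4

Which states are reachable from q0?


BFS from q0:
  layer 0: {q0}
  layer 1: {q1, q5}
  layer 2: {q3, q4}

{q0, q1, q3, q4, q5}


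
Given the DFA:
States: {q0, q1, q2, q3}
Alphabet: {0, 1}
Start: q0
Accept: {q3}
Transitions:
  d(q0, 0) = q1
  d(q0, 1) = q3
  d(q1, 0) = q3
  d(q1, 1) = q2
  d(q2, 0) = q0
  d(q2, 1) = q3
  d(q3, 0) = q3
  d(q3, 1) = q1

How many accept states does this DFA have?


Accept states listed: {q3}
Counting: q3(1)

1


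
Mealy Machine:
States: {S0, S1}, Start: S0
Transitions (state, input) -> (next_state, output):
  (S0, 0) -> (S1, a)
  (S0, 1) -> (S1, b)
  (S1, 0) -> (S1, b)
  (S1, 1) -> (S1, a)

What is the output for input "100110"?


Step-by-step:
  (S0, 1) -> (S1, b)
  (S1, 0) -> (S1, b)
  (S1, 0) -> (S1, b)
  (S1, 1) -> (S1, a)
  (S1, 1) -> (S1, a)
  (S1, 0) -> (S1, b)

"bbbaab"


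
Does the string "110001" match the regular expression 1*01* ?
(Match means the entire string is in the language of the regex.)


|string| = 6; first = '1'; last = '1'

No, "110001" does not match 1*01*


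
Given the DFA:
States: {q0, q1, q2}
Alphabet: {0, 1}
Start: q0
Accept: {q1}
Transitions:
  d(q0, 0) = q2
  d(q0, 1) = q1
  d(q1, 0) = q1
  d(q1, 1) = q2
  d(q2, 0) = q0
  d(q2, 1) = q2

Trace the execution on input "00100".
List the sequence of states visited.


Input: 00100
d(q0, 0) = q2
d(q2, 0) = q0
d(q0, 1) = q1
d(q1, 0) = q1
d(q1, 0) = q1


q0 -> q2 -> q0 -> q1 -> q1 -> q1


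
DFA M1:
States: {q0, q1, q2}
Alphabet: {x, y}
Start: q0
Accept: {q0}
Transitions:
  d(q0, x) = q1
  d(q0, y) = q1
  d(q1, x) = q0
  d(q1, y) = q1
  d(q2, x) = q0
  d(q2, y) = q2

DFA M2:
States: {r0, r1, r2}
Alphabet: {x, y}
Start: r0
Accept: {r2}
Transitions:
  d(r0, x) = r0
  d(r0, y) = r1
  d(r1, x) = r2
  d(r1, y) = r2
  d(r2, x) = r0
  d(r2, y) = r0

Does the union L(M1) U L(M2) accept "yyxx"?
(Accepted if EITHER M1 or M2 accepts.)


M1: final=q1 accepted=False
M2: final=r0 accepted=False

No, union rejects (neither accepts)


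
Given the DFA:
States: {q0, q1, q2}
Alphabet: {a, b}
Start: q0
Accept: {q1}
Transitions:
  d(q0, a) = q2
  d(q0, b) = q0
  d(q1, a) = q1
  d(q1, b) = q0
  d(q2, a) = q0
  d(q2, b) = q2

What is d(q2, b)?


Looking up transition d(q2, b)

q2


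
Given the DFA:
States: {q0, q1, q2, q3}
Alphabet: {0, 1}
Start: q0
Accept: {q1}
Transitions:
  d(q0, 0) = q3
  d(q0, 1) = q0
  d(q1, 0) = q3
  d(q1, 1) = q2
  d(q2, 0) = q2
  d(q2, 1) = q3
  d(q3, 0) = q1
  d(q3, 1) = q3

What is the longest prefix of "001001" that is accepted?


Run the DFA, marking each prefix where the state is accepting:
  "" -> q0 [reject]
  "0" -> q3 [reject]
  "00" -> q1 [accept]
  "001" -> q2 [reject]
  "0010" -> q2 [reject]
  "00100" -> q2 [reject]
  "001001" -> q3 [reject]

"00"


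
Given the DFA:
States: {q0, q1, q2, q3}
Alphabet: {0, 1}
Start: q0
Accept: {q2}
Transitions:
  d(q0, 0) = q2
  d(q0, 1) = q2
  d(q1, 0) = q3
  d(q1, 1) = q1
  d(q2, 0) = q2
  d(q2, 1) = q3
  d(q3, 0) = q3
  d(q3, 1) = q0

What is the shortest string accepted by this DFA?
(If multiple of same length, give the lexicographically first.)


BFS by string length (lex-first path to each state shown):
  len 0: q0<-""
  len 1: q2<-"0"
Found accept state at length 1.

"0"


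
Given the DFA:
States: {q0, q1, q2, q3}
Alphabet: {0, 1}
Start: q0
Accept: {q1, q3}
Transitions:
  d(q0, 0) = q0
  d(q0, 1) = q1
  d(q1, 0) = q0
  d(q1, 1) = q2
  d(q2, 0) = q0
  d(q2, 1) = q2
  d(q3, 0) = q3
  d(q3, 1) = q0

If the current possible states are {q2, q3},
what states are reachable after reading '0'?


Apply transition on '0' from each current state:
  d(q2, 0) = q0
  d(q3, 0) = q3

{q0, q3}


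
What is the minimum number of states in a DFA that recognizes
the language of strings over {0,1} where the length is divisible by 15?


States track (length) mod 15.
Need 15 states: one per remainder 0..14; accept = remainder 0.

15


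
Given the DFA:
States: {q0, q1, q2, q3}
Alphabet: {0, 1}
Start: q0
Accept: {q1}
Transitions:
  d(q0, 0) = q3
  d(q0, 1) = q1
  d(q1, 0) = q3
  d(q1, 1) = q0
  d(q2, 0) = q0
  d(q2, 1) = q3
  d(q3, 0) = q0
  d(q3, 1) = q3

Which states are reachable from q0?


BFS from q0:
  layer 0: {q0}
  layer 1: {q1, q3}

{q0, q1, q3}


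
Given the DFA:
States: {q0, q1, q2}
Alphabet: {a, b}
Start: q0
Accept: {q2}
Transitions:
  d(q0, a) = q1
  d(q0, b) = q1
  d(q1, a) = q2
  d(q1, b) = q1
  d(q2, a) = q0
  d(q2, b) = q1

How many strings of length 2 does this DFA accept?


Enumerating all length-2 strings:
  "aa" -> q2 [accept]
  "ab" -> q1 [reject]
  "ba" -> q2 [accept]
  "bb" -> q1 [reject]

2 out of 4


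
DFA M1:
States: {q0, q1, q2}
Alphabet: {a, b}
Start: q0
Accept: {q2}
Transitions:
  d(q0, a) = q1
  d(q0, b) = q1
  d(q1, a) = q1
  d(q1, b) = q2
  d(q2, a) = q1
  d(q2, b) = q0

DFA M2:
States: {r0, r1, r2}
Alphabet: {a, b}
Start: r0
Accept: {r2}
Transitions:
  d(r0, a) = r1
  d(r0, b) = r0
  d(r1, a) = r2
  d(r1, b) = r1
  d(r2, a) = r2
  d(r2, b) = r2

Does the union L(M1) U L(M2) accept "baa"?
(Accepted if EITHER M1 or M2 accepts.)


M1: final=q1 accepted=False
M2: final=r2 accepted=True

Yes, union accepts


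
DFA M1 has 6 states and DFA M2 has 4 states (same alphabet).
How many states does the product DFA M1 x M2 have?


Product construction pairs every M1 state with every M2 state.
6 * 4 = 24

24


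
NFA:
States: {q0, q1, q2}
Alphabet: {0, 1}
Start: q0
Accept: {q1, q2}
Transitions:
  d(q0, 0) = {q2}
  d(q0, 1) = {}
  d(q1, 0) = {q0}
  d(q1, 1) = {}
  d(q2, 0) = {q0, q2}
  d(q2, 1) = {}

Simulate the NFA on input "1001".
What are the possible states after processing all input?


Start: {q0}
  --1--> {}
  --0--> {}
  --0--> {}
  --1--> {}

{} (empty set, no valid transitions)


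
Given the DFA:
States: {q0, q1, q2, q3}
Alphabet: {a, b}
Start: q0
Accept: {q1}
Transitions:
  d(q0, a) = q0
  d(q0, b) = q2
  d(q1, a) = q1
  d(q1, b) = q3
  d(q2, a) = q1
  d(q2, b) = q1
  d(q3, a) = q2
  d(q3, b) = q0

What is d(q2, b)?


Looking up transition d(q2, b)

q1


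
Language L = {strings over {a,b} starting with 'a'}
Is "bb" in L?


first symbol = 'b'

No, "bb" is not in L


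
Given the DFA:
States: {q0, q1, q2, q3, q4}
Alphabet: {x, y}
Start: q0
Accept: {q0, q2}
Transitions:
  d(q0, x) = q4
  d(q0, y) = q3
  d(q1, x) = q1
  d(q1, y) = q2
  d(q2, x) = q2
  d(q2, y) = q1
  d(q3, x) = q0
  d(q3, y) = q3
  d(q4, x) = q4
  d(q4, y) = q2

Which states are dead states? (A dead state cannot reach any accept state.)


Forward reachability from each state:
  q0 -> reaches accept state q0 (live)
  q1 -> reaches accept state q2 (live)
  q2 -> reaches accept state q2 (live)
  q3 -> reaches accept state q0 (live)
  q4 -> reaches accept state q2 (live)

None (all states can reach an accept state)


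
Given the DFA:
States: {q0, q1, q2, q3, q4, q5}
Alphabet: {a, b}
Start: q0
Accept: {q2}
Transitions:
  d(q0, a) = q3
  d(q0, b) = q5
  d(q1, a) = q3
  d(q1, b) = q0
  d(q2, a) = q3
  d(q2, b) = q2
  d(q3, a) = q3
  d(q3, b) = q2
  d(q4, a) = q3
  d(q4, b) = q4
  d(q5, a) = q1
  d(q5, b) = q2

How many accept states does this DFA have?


Accept states listed: {q2}
Counting: q2(1)

1


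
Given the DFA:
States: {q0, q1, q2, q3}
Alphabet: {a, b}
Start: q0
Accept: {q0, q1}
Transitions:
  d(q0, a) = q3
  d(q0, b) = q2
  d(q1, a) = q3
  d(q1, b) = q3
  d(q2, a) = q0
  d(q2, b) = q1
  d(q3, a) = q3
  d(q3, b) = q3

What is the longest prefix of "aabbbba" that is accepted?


Run the DFA, marking each prefix where the state is accepting:
  "" -> q0 [accept]
  "a" -> q3 [reject]
  "aa" -> q3 [reject]
  "aab" -> q3 [reject]
  "aabb" -> q3 [reject]
  "aabbb" -> q3 [reject]
  "aabbbb" -> q3 [reject]
  "aabbbba" -> q3 [reject]

""


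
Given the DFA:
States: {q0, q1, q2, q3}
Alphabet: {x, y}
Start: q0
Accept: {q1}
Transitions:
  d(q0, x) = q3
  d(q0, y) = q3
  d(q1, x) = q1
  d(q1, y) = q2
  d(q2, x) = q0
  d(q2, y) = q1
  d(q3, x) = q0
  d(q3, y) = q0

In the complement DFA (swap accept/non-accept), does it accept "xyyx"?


Trace: q0 -> q3 -> q0 -> q3 -> q0
Final: q0
Original accept: {q1}
Complement: q0 is not in original accept

Yes, complement accepts (original rejects)


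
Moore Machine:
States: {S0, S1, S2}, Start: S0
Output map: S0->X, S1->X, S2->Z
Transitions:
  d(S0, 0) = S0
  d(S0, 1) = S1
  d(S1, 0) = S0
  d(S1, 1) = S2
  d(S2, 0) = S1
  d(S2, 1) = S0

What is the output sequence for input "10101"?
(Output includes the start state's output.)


Start: S0 (output X)
  --1--> S1 (output X)
  --0--> S0 (output X)
  --1--> S1 (output X)
  --0--> S0 (output X)
  --1--> S1 (output X)

"XXXXXX"


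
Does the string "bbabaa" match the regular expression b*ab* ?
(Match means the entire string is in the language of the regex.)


|string| = 6; first = 'b'; last = 'a'

No, "bbabaa" does not match b*ab*


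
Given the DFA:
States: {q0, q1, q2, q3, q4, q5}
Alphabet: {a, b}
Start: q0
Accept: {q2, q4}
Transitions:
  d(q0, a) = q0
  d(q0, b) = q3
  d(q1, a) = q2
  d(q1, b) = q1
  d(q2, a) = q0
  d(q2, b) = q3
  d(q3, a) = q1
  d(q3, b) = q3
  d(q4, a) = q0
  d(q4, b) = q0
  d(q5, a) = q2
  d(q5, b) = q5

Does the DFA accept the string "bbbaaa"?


Trace: q0 -> q3 -> q3 -> q3 -> q1 -> q2 -> q0
Final state: q0
Accept states: {q2, q4}

No, rejected (final state q0 is not an accept state)


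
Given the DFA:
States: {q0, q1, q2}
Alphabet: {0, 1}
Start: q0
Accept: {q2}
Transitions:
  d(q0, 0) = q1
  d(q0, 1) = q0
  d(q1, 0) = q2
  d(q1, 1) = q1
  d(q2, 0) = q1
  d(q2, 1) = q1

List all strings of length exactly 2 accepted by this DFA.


All strings of length 2: 4 total
Accepted: 1

"00"
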